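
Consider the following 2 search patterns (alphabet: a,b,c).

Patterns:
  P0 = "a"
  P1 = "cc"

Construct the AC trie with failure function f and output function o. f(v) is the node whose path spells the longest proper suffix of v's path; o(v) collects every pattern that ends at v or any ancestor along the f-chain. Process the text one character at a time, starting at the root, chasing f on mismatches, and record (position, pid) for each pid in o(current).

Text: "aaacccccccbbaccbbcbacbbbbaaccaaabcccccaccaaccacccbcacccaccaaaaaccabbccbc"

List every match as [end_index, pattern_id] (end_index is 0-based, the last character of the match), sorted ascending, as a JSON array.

Build automaton:
Trie nodes:
  n0 'ε': a→1 c→2
  n1 'a': ·  [P0 ends]
  n2 'c': c→3
  n3 'cc': ·  [P1 ends]

BFS fail/out derivation:
  fail(1) 'a': from fail(0)=0 chase 'a': 0 ⇒ 0;  out={0}∪out(0)={0}
  fail(2) 'c': from fail(0)=0 chase 'c': 0 ⇒ 0;  out=∅∪out(0)=∅
  fail(3) 'cc': from fail(2)=0 chase 'c': 0 ⇒ 2;  out={1}∪out(2)={1}

Text stream:
i=0 'a': node 0→1  emit P0@[0:0]
i=1 'a': node 1→1 (via fail)  emit P0@[1:1]
i=2 'a': node 1→1 (via fail)  emit P0@[2:2]
i=3 'c': node 1→2 (via fail)
i=4 'c': node 2→3  emit P1@[3:4]
i=5 'c': node 3→3 (via fail)  emit P1@[4:5]
i=6 'c': node 3→3 (via fail)  emit P1@[5:6]
i=7 'c': node 3→3 (via fail)  emit P1@[6:7]
i=8 'c': node 3→3 (via fail)  emit P1@[7:8]
i=9 'c': node 3→3 (via fail)  emit P1@[8:9]
i=10 'b': node 3→0 (via fail)
i=11 'b': node 0→0
i=12 'a': node 0→1  emit P0@[12:12]
i=13 'c': node 1→2 (via fail)
i=14 'c': node 2→3  emit P1@[13:14]
i=15 'b': node 3→0 (via fail)
i=16 'b': node 0→0
i=17 'c': node 0→2
i=18 'b': node 2→0 (via fail)
i=19 'a': node 0→1  emit P0@[19:19]
i=20 'c': node 1→2 (via fail)
i=21 'b': node 2→0 (via fail)
i=22 'b': node 0→0
i=23 'b': node 0→0
i=24 'b': node 0→0
i=25 'a': node 0→1  emit P0@[25:25]
i=26 'a': node 1→1 (via fail)  emit P0@[26:26]
i=27 'c': node 1→2 (via fail)
i=28 'c': node 2→3  emit P1@[27:28]
i=29 'a': node 3→1 (via fail)  emit P0@[29:29]
i=30 'a': node 1→1 (via fail)  emit P0@[30:30]
i=31 'a': node 1→1 (via fail)  emit P0@[31:31]
i=32 'b': node 1→0 (via fail)
i=33 'c': node 0→2
i=34 'c': node 2→3  emit P1@[33:34]
i=35 'c': node 3→3 (via fail)  emit P1@[34:35]
i=36 'c': node 3→3 (via fail)  emit P1@[35:36]
i=37 'c': node 3→3 (via fail)  emit P1@[36:37]
i=38 'a': node 3→1 (via fail)  emit P0@[38:38]
i=39 'c': node 1→2 (via fail)
i=40 'c': node 2→3  emit P1@[39:40]
i=41 'a': node 3→1 (via fail)  emit P0@[41:41]
i=42 'a': node 1→1 (via fail)  emit P0@[42:42]
i=43 'c': node 1→2 (via fail)
i=44 'c': node 2→3  emit P1@[43:44]
i=45 'a': node 3→1 (via fail)  emit P0@[45:45]
i=46 'c': node 1→2 (via fail)
i=47 'c': node 2→3  emit P1@[46:47]
i=48 'c': node 3→3 (via fail)  emit P1@[47:48]
i=49 'b': node 3→0 (via fail)
i=50 'c': node 0→2
i=51 'a': node 2→1 (via fail)  emit P0@[51:51]
i=52 'c': node 1→2 (via fail)
i=53 'c': node 2→3  emit P1@[52:53]
i=54 'c': node 3→3 (via fail)  emit P1@[53:54]
i=55 'a': node 3→1 (via fail)  emit P0@[55:55]
i=56 'c': node 1→2 (via fail)
i=57 'c': node 2→3  emit P1@[56:57]
i=58 'a': node 3→1 (via fail)  emit P0@[58:58]
i=59 'a': node 1→1 (via fail)  emit P0@[59:59]
i=60 'a': node 1→1 (via fail)  emit P0@[60:60]
i=61 'a': node 1→1 (via fail)  emit P0@[61:61]
i=62 'a': node 1→1 (via fail)  emit P0@[62:62]
i=63 'c': node 1→2 (via fail)
i=64 'c': node 2→3  emit P1@[63:64]
i=65 'a': node 3→1 (via fail)  emit P0@[65:65]
i=66 'b': node 1→0 (via fail)
i=67 'b': node 0→0
i=68 'c': node 0→2
i=69 'c': node 2→3  emit P1@[68:69]
i=70 'b': node 3→0 (via fail)
i=71 'c': node 0→2

Matches: [[0,0],[1,0],[2,0],[4,1],[5,1],[6,1],[7,1],[8,1],[9,1],[12,0],[14,1],[19,0],[25,0],[26,0],[28,1],[29,0],[30,0],[31,0],[34,1],[35,1],[36,1],[37,1],[38,0],[40,1],[41,0],[42,0],[44,1],[45,0],[47,1],[48,1],[51,0],[53,1],[54,1],[55,0],[57,1],[58,0],[59,0],[60,0],[61,0],[62,0],[64,1],[65,0],[69,1]]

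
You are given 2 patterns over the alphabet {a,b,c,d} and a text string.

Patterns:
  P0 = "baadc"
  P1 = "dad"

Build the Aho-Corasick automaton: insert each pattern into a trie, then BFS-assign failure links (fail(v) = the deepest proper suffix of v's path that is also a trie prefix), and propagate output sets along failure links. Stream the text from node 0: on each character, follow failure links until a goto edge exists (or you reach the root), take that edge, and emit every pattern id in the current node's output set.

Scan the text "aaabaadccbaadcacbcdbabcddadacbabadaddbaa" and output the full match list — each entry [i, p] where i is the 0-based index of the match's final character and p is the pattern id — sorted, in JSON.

Build automaton:
Trie (insert patterns):
  0='ε' goto b→1 d→6
  1='b' goto a→2
  2='ba' goto a→3
  3='baa' goto d→4
  4='baad' goto c→5
  5='baadc' goto ·  ←P0
  6='d' goto a→7
  7='da' goto d→8
  8='dad' goto ·  ←P1

Failure links (BFS by depth):
  fail(1) 'b': from fail(0)=0 chase 'b': 0 ⇒ 0;  out=∅∪out(0)=∅
  fail(6) 'd': from fail(0)=0 chase 'd': 0 ⇒ 0;  out=∅∪out(0)=∅
  fail(2) 'ba': from fail(1)=0 chase 'a': 0 ⇒ 0;  out=∅∪out(0)=∅
  fail(7) 'da': from fail(6)=0 chase 'a': 0 ⇒ 0;  out=∅∪out(0)=∅
  fail(3) 'baa': from fail(2)=0 chase 'a': 0 ⇒ 0;  out=∅∪out(0)=∅
  fail(8) 'dad': from fail(7)=0 chase 'd': 0 ⇒ 6;  out={1}∪out(6)={1}
  fail(4) 'baad': from fail(3)=0 chase 'd': 0 ⇒ 6;  out=∅∪out(6)=∅
  fail(5) 'baadc': from fail(4)=6 chase 'c': 6→0 ⇒ 0;  out={0}∪out(0)={0}

Scan:
[0] read 'a'  n0⇒n0
[1] read 'a'  n0⇒n0
[2] read 'a'  n0⇒n0
[3] read 'b'  n0⇒n1
[4] read 'a'  n1⇒n2
[5] read 'a'  n2⇒n3
[6] read 'd'  n3⇒n4
[7] read 'c'  n4⇒n5  emit P0@[3:7]
[8] read 'c'  n5⇒n0 ·f
[9] read 'b'  n0⇒n1
[10] read 'a'  n1⇒n2
[11] read 'a'  n2⇒n3
[12] read 'd'  n3⇒n4
[13] read 'c'  n4⇒n5  emit P0@[9:13]
[14] read 'a'  n5⇒n0 ·f
[15] read 'c'  n0⇒n0
[16] read 'b'  n0⇒n1
[17] read 'c'  n1⇒n0 ·f
[18] read 'd'  n0⇒n6
[19] read 'b'  n6⇒n1 ·f
[20] read 'a'  n1⇒n2
[21] read 'b'  n2⇒n1 ·f
[22] read 'c'  n1⇒n0 ·f
[23] read 'd'  n0⇒n6
[24] read 'd'  n6⇒n6 ·f
[25] read 'a'  n6⇒n7
[26] read 'd'  n7⇒n8  emit P1@[24:26]
[27] read 'a'  n8⇒n7 ·f
[28] read 'c'  n7⇒n0 ·f
[29] read 'b'  n0⇒n1
[30] read 'a'  n1⇒n2
[31] read 'b'  n2⇒n1 ·f
[32] read 'a'  n1⇒n2
[33] read 'd'  n2⇒n6 ·f
[34] read 'a'  n6⇒n7
[35] read 'd'  n7⇒n8  emit P1@[33:35]
[36] read 'd'  n8⇒n6 ·f
[37] read 'b'  n6⇒n1 ·f
[38] read 'a'  n1⇒n2
[39] read 'a'  n2⇒n3

All matches (sorted): [[7,0],[13,0],[26,1],[35,1]]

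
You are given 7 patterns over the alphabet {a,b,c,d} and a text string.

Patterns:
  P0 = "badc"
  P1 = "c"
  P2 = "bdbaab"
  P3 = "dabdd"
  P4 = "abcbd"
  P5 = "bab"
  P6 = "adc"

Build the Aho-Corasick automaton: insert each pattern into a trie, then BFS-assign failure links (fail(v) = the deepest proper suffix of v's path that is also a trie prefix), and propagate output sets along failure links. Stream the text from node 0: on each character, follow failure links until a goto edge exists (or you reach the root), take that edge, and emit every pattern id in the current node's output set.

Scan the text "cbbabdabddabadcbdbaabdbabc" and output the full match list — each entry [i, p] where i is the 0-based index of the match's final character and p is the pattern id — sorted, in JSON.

Build automaton:
Trie (insert patterns):
  0='ε' goto a→16 b→1 c→5 d→11
  1='b' goto a→2 d→6
  2='ba' goto b→21 d→3
  3='bad' goto c→4
  4='badc' goto ·  [P0 ends]
  5='c' goto ·  [P1 ends]
  6='bd' goto b→7
  7='bdb' goto a→8
  8='bdba' goto a→9
  9='bdbaa' goto b→10
  10='bdbaab' goto ·  [P2 ends]
  11='d' goto a→12
  12='da' goto b→13
  13='dab' goto d→14
  14='dabd' goto d→15
  15='dabdd' goto ·  [P3 ends]
  16='a' goto b→17 d→22
  17='ab' goto c→18
  18='abc' goto b→19
  19='abcb' goto d→20
  20='abcbd' goto ·  [P4 ends]
  21='bab' goto ·  [P5 ends]
  22='ad' goto c→23
  23='adc' goto ·  [P6 ends]

BFS fail/out derivation:
  n1('b'): parent n0 fail=0; on 'b' 0 → fail=0;  out ∅∪∅=∅
  n5('c'): parent n0 fail=0; on 'c' 0 → fail=0;  out {1}∪∅={1}
  n11('d'): parent n0 fail=0; on 'd' 0 → fail=0;  out ∅∪∅=∅
  n16('a'): parent n0 fail=0; on 'a' 0 → fail=0;  out ∅∪∅=∅
  n2('ba'): parent n1 fail=0; on 'a' 0 → fail=16;  out ∅∪∅=∅
  n6('bd'): parent n1 fail=0; on 'd' 0 → fail=11;  out ∅∪∅=∅
  n12('da'): parent n11 fail=0; on 'a' 0 → fail=16;  out ∅∪∅=∅
  n17('ab'): parent n16 fail=0; on 'b' 0 → fail=1;  out ∅∪∅=∅
  n22('ad'): parent n16 fail=0; on 'd' 0 → fail=11;  out ∅∪∅=∅
  n3('bad'): parent n2 fail=16; on 'd' 16 → fail=22;  out ∅∪∅=∅
  n7('bdb'): parent n6 fail=11; on 'b' 11→0 → fail=1;  out ∅∪∅=∅
  n13('dab'): parent n12 fail=16; on 'b' 16 → fail=17;  out ∅∪∅=∅
  n18('abc'): parent n17 fail=1; on 'c' 1→0 → fail=5;  out ∅∪{1}={1}
  n21('bab'): parent n2 fail=16; on 'b' 16 → fail=17;  out {5}∪∅={5}
  n23('adc'): parent n22 fail=11; on 'c' 11→0 → fail=5;  out {6}∪{1}={1,6}
  n4('badc'): parent n3 fail=22; on 'c' 22 → fail=23;  out {0}∪{1,6}={0,1,6}
  n8('bdba'): parent n7 fail=1; on 'a' 1 → fail=2;  out ∅∪∅=∅
  n14('dabd'): parent n13 fail=17; on 'd' 17→1 → fail=6;  out ∅∪∅=∅
  n19('abcb'): parent n18 fail=5; on 'b' 5→0 → fail=1;  out ∅∪∅=∅
  n9('bdbaa'): parent n8 fail=2; on 'a' 2→16→0 → fail=16;  out ∅∪∅=∅
  n15('dabdd'): parent n14 fail=6; on 'd' 6→11→0 → fail=11;  out {3}∪∅={3}
  n20('abcbd'): parent n19 fail=1; on 'd' 1 → fail=6;  out {4}∪∅={4}
  n10('bdbaab'): parent n9 fail=16; on 'b' 16 → fail=17;  out {2}∪∅={2}

Run:
[0] read 'c'  n0⇒n5  emit P1@[0:0]
[1] read 'b'  n5⇒n1 ·f
[2] read 'b'  n1⇒n1 ·f
[3] read 'a'  n1⇒n2
[4] read 'b'  n2⇒n21  emit P5@[2:4]
[5] read 'd'  n21⇒n6 ·f
[6] read 'a'  n6⇒n12 ·f
[7] read 'b'  n12⇒n13
[8] read 'd'  n13⇒n14
[9] read 'd'  n14⇒n15  emit P3@[5:9]
[10] read 'a'  n15⇒n12 ·f
[11] read 'b'  n12⇒n13
[12] read 'a'  n13⇒n2 ·f
[13] read 'd'  n2⇒n3
[14] read 'c'  n3⇒n4  emit P0@[11:14],P1@[14:14],P6@[12:14]
[15] read 'b'  n4⇒n1 ·f
[16] read 'd'  n1⇒n6
[17] read 'b'  n6⇒n7
[18] read 'a'  n7⇒n8
[19] read 'a'  n8⇒n9
[20] read 'b'  n9⇒n10  emit P2@[15:20]
[21] read 'd'  n10⇒n6 ·f
[22] read 'b'  n6⇒n7
[23] read 'a'  n7⇒n8
[24] read 'b'  n8⇒n21 ·f  emit P5@[22:24]
[25] read 'c'  n21⇒n18 ·f  emit P1@[25:25]

Matches: [[0,1],[4,5],[9,3],[14,0],[14,1],[14,6],[20,2],[24,5],[25,1]]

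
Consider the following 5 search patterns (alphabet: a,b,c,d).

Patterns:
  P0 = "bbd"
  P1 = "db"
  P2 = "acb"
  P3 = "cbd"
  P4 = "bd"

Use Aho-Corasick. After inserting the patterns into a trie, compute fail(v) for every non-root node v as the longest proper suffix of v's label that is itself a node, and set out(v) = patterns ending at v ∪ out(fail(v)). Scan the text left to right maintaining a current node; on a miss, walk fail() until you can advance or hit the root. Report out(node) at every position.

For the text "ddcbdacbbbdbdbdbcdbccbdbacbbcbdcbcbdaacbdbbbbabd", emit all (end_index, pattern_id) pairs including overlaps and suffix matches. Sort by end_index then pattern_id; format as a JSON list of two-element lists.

Build:
Trie (insert patterns):
  n0 'ε': a→6 b→1 c→9 d→4
  n1 'b': b→2 d→12
  n2 'bb': d→3
  n3 'bbd': ·  [P0 ends]
  n4 'd': b→5
  n5 'db': ·  [P1 ends]
  n6 'a': c→7
  n7 'ac': b→8
  n8 'acb': ·  [P2 ends]
  n9 'c': b→10
  n10 'cb': d→11
  n11 'cbd': ·  [P3 ends]
  n12 'bd': ·  [P4 ends]

BFS fail/out derivation:
  fail(1) 'b': from fail(0)=0 chase 'b': 0 ⇒ 0;  out=∅∪out(0)=∅
  fail(4) 'd': from fail(0)=0 chase 'd': 0 ⇒ 0;  out=∅∪out(0)=∅
  fail(6) 'a': from fail(0)=0 chase 'a': 0 ⇒ 0;  out=∅∪out(0)=∅
  fail(9) 'c': from fail(0)=0 chase 'c': 0 ⇒ 0;  out=∅∪out(0)=∅
  fail(2) 'bb': from fail(1)=0 chase 'b': 0 ⇒ 1;  out=∅∪out(1)=∅
  fail(5) 'db': from fail(4)=0 chase 'b': 0 ⇒ 1;  out={1}∪out(1)={1}
  fail(7) 'ac': from fail(6)=0 chase 'c': 0 ⇒ 9;  out=∅∪out(9)=∅
  fail(10) 'cb': from fail(9)=0 chase 'b': 0 ⇒ 1;  out=∅∪out(1)=∅
  fail(12) 'bd': from fail(1)=0 chase 'd': 0 ⇒ 4;  out={4}∪out(4)={4}
  fail(3) 'bbd': from fail(2)=1 chase 'd': 1 ⇒ 12;  out={0}∪out(12)={0,4}
  fail(8) 'acb': from fail(7)=9 chase 'b': 9 ⇒ 10;  out={2}∪out(10)={2}
  fail(11) 'cbd': from fail(10)=1 chase 'd': 1 ⇒ 12;  out={3}∪out(12)={3,4}

Scan:
pos 0 'd': at 4
pos 1 'd': at 4 (via fail)
pos 2 'c': at 9 (via fail)
pos 3 'b': at 10
pos 4 'd': at 11  emit P3@[2:4],P4@[3:4]
pos 5 'a': at 6 (via fail)
pos 6 'c': at 7
pos 7 'b': at 8  emit P2@[5:7]
pos 8 'b': at 2 (via fail)
pos 9 'b': at 2 (via fail)
pos 10 'd': at 3  emit P0@[8:10],P4@[9:10]
pos 11 'b': at 5 (via fail)  emit P1@[10:11]
pos 12 'd': at 12 (via fail)  emit P4@[11:12]
pos 13 'b': at 5 (via fail)  emit P1@[12:13]
pos 14 'd': at 12 (via fail)  emit P4@[13:14]
pos 15 'b': at 5 (via fail)  emit P1@[14:15]
pos 16 'c': at 9 (via fail)
pos 17 'd': at 4 (via fail)
pos 18 'b': at 5  emit P1@[17:18]
pos 19 'c': at 9 (via fail)
pos 20 'c': at 9 (via fail)
pos 21 'b': at 10
pos 22 'd': at 11  emit P3@[20:22],P4@[21:22]
pos 23 'b': at 5 (via fail)  emit P1@[22:23]
pos 24 'a': at 6 (via fail)
pos 25 'c': at 7
pos 26 'b': at 8  emit P2@[24:26]
pos 27 'b': at 2 (via fail)
pos 28 'c': at 9 (via fail)
pos 29 'b': at 10
pos 30 'd': at 11  emit P3@[28:30],P4@[29:30]
pos 31 'c': at 9 (via fail)
pos 32 'b': at 10
pos 33 'c': at 9 (via fail)
pos 34 'b': at 10
pos 35 'd': at 11  emit P3@[33:35],P4@[34:35]
pos 36 'a': at 6 (via fail)
pos 37 'a': at 6 (via fail)
pos 38 'c': at 7
pos 39 'b': at 8  emit P2@[37:39]
pos 40 'd': at 11 (via fail)  emit P3@[38:40],P4@[39:40]
pos 41 'b': at 5 (via fail)  emit P1@[40:41]
pos 42 'b': at 2 (via fail)
pos 43 'b': at 2 (via fail)
pos 44 'b': at 2 (via fail)
pos 45 'a': at 6 (via fail)
pos 46 'b': at 1 (via fail)
pos 47 'd': at 12  emit P4@[46:47]

Matches: [[4,3],[4,4],[7,2],[10,0],[10,4],[11,1],[12,4],[13,1],[14,4],[15,1],[18,1],[22,3],[22,4],[23,1],[26,2],[30,3],[30,4],[35,3],[35,4],[39,2],[40,3],[40,4],[41,1],[47,4]]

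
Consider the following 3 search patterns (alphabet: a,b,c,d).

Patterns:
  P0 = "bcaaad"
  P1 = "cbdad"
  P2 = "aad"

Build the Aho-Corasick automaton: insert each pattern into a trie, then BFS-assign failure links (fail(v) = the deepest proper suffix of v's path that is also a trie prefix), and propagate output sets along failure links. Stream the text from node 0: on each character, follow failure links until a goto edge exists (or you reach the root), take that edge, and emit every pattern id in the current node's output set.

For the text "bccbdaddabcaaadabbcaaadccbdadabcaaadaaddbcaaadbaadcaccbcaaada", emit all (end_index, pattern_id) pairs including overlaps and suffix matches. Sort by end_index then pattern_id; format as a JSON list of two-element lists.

Build:
Trie nodes:
  n0 'ε': a→12 b→1 c→7
  n1 'b': c→2
  n2 'bc': a→3
  n3 'bca': a→4
  n4 'bcaa': a→5
  n5 'bcaaa': d→6
  n6 'bcaaad': ·  ←P0
  n7 'c': b→8
  n8 'cb': d→9
  n9 'cbd': a→10
  n10 'cbda': d→11
  n11 'cbdad': ·  ←P1
  n12 'a': a→13
  n13 'aa': d→14
  n14 'aad': ·  ←P2

Failure links (BFS by depth):
  fail(1) 'b': from fail(0)=0 chase 'b': 0 ⇒ 0;  out=∅∪out(0)=∅
  fail(7) 'c': from fail(0)=0 chase 'c': 0 ⇒ 0;  out=∅∪out(0)=∅
  fail(12) 'a': from fail(0)=0 chase 'a': 0 ⇒ 0;  out=∅∪out(0)=∅
  fail(2) 'bc': from fail(1)=0 chase 'c': 0 ⇒ 7;  out=∅∪out(7)=∅
  fail(8) 'cb': from fail(7)=0 chase 'b': 0 ⇒ 1;  out=∅∪out(1)=∅
  fail(13) 'aa': from fail(12)=0 chase 'a': 0 ⇒ 12;  out=∅∪out(12)=∅
  fail(3) 'bca': from fail(2)=7 chase 'a': 7→0 ⇒ 12;  out=∅∪out(12)=∅
  fail(9) 'cbd': from fail(8)=1 chase 'd': 1→0 ⇒ 0;  out=∅∪out(0)=∅
  fail(14) 'aad': from fail(13)=12 chase 'd': 12→0 ⇒ 0;  out={2}∪out(0)={2}
  fail(4) 'bcaa': from fail(3)=12 chase 'a': 12 ⇒ 13;  out=∅∪out(13)=∅
  fail(10) 'cbda': from fail(9)=0 chase 'a': 0 ⇒ 12;  out=∅∪out(12)=∅
  fail(5) 'bcaaa': from fail(4)=13 chase 'a': 13→12 ⇒ 13;  out=∅∪out(13)=∅
  fail(11) 'cbdad': from fail(10)=12 chase 'd': 12→0 ⇒ 0;  out={1}∪out(0)={1}
  fail(6) 'bcaaad': from fail(5)=13 chase 'd': 13 ⇒ 14;  out={0}∪out(14)={0,2}

Run:
pos 0 'b': at 1
pos 1 'c': at 2
pos 2 'c': at 7 ·f
pos 3 'b': at 8
pos 4 'd': at 9
pos 5 'a': at 10
pos 6 'd': at 11  ** P1@[2:6]
pos 7 'd': at 0 ·f
pos 8 'a': at 12
pos 9 'b': at 1 ·f
pos 10 'c': at 2
pos 11 'a': at 3
pos 12 'a': at 4
pos 13 'a': at 5
pos 14 'd': at 6  ** P0@[9:14],P2@[12:14]
pos 15 'a': at 12 ·f
pos 16 'b': at 1 ·f
pos 17 'b': at 1 ·f
pos 18 'c': at 2
pos 19 'a': at 3
pos 20 'a': at 4
pos 21 'a': at 5
pos 22 'd': at 6  ** P0@[17:22],P2@[20:22]
pos 23 'c': at 7 ·f
pos 24 'c': at 7 ·f
pos 25 'b': at 8
pos 26 'd': at 9
pos 27 'a': at 10
pos 28 'd': at 11  ** P1@[24:28]
pos 29 'a': at 12 ·f
pos 30 'b': at 1 ·f
pos 31 'c': at 2
pos 32 'a': at 3
pos 33 'a': at 4
pos 34 'a': at 5
pos 35 'd': at 6  ** P0@[30:35],P2@[33:35]
pos 36 'a': at 12 ·f
pos 37 'a': at 13
pos 38 'd': at 14  ** P2@[36:38]
pos 39 'd': at 0 ·f
pos 40 'b': at 1
pos 41 'c': at 2
pos 42 'a': at 3
pos 43 'a': at 4
pos 44 'a': at 5
pos 45 'd': at 6  ** P0@[40:45],P2@[43:45]
pos 46 'b': at 1 ·f
pos 47 'a': at 12 ·f
pos 48 'a': at 13
pos 49 'd': at 14  ** P2@[47:49]
pos 50 'c': at 7 ·f
pos 51 'a': at 12 ·f
pos 52 'c': at 7 ·f
pos 53 'c': at 7 ·f
pos 54 'b': at 8
pos 55 'c': at 2 ·f
pos 56 'a': at 3
pos 57 'a': at 4
pos 58 'a': at 5
pos 59 'd': at 6  ** P0@[54:59],P2@[57:59]
pos 60 'a': at 12 ·f

Result: [[6,1],[14,0],[14,2],[22,0],[22,2],[28,1],[35,0],[35,2],[38,2],[45,0],[45,2],[49,2],[59,0],[59,2]]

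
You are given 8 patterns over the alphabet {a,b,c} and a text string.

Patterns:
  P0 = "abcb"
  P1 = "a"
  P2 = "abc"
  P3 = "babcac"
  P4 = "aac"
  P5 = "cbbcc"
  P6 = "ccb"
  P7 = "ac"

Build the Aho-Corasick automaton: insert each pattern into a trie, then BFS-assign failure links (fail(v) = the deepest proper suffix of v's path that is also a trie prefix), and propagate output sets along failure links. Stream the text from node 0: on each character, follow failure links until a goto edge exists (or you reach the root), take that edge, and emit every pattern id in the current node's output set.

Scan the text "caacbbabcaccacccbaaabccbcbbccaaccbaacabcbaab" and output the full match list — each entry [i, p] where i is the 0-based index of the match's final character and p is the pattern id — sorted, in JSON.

Build:
Trie nodes:
  0='ε' goto a→1 b→5 c→13
  1='a' goto a→11 b→2 c→20  [P1 ends]
  2='ab' goto c→3
  3='abc' goto b→4  [P2 ends]
  4='abcb' goto ·  [P0 ends]
  5='b' goto a→6
  6='ba' goto b→7
  7='bab' goto c→8
  8='babc' goto a→9
  9='babca' goto c→10
  10='babcac' goto ·  [P3 ends]
  11='aa' goto c→12
  12='aac' goto ·  [P4 ends]
  13='c' goto b→14 c→18
  14='cb' goto b→15
  15='cbb' goto c→16
  16='cbbc' goto c→17
  17='cbbcc' goto ·  [P5 ends]
  18='cc' goto b→19
  19='ccb' goto ·  [P6 ends]
  20='ac' goto ·  [P7 ends]

BFS fail/out derivation:
  n1('a'): parent n0 fail=0; on 'a' 0 → fail=0;  out {1}∪∅={1}
  n5('b'): parent n0 fail=0; on 'b' 0 → fail=0;  out ∅∪∅=∅
  n13('c'): parent n0 fail=0; on 'c' 0 → fail=0;  out ∅∪∅=∅
  n2('ab'): parent n1 fail=0; on 'b' 0 → fail=5;  out ∅∪∅=∅
  n6('ba'): parent n5 fail=0; on 'a' 0 → fail=1;  out ∅∪{1}={1}
  n11('aa'): parent n1 fail=0; on 'a' 0 → fail=1;  out ∅∪{1}={1}
  n14('cb'): parent n13 fail=0; on 'b' 0 → fail=5;  out ∅∪∅=∅
  n18('cc'): parent n13 fail=0; on 'c' 0 → fail=13;  out ∅∪∅=∅
  n20('ac'): parent n1 fail=0; on 'c' 0 → fail=13;  out {7}∪∅={7}
  n3('abc'): parent n2 fail=5; on 'c' 5→0 → fail=13;  out {2}∪∅={2}
  n7('bab'): parent n6 fail=1; on 'b' 1 → fail=2;  out ∅∪∅=∅
  n12('aac'): parent n11 fail=1; on 'c' 1 → fail=20;  out {4}∪{7}={4,7}
  n15('cbb'): parent n14 fail=5; on 'b' 5→0 → fail=5;  out ∅∪∅=∅
  n19('ccb'): parent n18 fail=13; on 'b' 13 → fail=14;  out {6}∪∅={6}
  n4('abcb'): parent n3 fail=13; on 'b' 13 → fail=14;  out {0}∪∅={0}
  n8('babc'): parent n7 fail=2; on 'c' 2 → fail=3;  out ∅∪{2}={2}
  n16('cbbc'): parent n15 fail=5; on 'c' 5→0 → fail=13;  out ∅∪∅=∅
  n9('babca'): parent n8 fail=3; on 'a' 3→13→0 → fail=1;  out ∅∪{1}={1}
  n17('cbbcc'): parent n16 fail=13; on 'c' 13 → fail=18;  out {5}∪∅={5}
  n10('babcac'): parent n9 fail=1; on 'c' 1 → fail=20;  out {3}∪{7}={3,7}

Text stream:
i=0 'c': node 0→13
i=1 'a': node 13→1 (via fail)  ** P1@[1:1]
i=2 'a': node 1→11  ** P1@[2:2]
i=3 'c': node 11→12  ** P4@[1:3],P7@[2:3]
i=4 'b': node 12→14 (via fail)
i=5 'b': node 14→15
i=6 'a': node 15→6 (via fail)  ** P1@[6:6]
i=7 'b': node 6→7
i=8 'c': node 7→8  ** P2@[6:8]
i=9 'a': node 8→9  ** P1@[9:9]
i=10 'c': node 9→10  ** P3@[5:10],P7@[9:10]
i=11 'c': node 10→18 (via fail)
i=12 'a': node 18→1 (via fail)  ** P1@[12:12]
i=13 'c': node 1→20  ** P7@[12:13]
i=14 'c': node 20→18 (via fail)
i=15 'c': node 18→18 (via fail)
i=16 'b': node 18→19  ** P6@[14:16]
i=17 'a': node 19→6 (via fail)  ** P1@[17:17]
i=18 'a': node 6→11 (via fail)  ** P1@[18:18]
i=19 'a': node 11→11 (via fail)  ** P1@[19:19]
i=20 'b': node 11→2 (via fail)
i=21 'c': node 2→3  ** P2@[19:21]
i=22 'c': node 3→18 (via fail)
i=23 'b': node 18→19  ** P6@[21:23]
i=24 'c': node 19→13 (via fail)
i=25 'b': node 13→14
i=26 'b': node 14→15
i=27 'c': node 15→16
i=28 'c': node 16→17  ** P5@[24:28]
i=29 'a': node 17→1 (via fail)  ** P1@[29:29]
i=30 'a': node 1→11  ** P1@[30:30]
i=31 'c': node 11→12  ** P4@[29:31],P7@[30:31]
i=32 'c': node 12→18 (via fail)
i=33 'b': node 18→19  ** P6@[31:33]
i=34 'a': node 19→6 (via fail)  ** P1@[34:34]
i=35 'a': node 6→11 (via fail)  ** P1@[35:35]
i=36 'c': node 11→12  ** P4@[34:36],P7@[35:36]
i=37 'a': node 12→1 (via fail)  ** P1@[37:37]
i=38 'b': node 1→2
i=39 'c': node 2→3  ** P2@[37:39]
i=40 'b': node 3→4  ** P0@[37:40]
i=41 'a': node 4→6 (via fail)  ** P1@[41:41]
i=42 'a': node 6→11 (via fail)  ** P1@[42:42]
i=43 'b': node 11→2 (via fail)

Result: [[1,1],[2,1],[3,4],[3,7],[6,1],[8,2],[9,1],[10,3],[10,7],[12,1],[13,7],[16,6],[17,1],[18,1],[19,1],[21,2],[23,6],[28,5],[29,1],[30,1],[31,4],[31,7],[33,6],[34,1],[35,1],[36,4],[36,7],[37,1],[39,2],[40,0],[41,1],[42,1]]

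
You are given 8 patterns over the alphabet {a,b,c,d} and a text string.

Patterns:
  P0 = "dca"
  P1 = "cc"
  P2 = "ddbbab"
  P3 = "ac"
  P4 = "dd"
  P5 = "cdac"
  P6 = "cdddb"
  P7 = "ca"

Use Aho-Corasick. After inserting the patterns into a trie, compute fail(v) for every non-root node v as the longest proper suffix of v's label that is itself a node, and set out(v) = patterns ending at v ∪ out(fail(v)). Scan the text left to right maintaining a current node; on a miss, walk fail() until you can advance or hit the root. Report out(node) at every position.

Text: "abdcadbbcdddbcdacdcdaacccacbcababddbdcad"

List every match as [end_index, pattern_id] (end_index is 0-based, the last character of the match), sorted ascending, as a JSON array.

Build automaton:
Trie nodes:
  0='ε' goto a→11 c→4 d→1
  1='d' goto c→2 d→6
  2='dc' goto a→3
  3='dca' goto ·  ←P0
  4='c' goto a→19 c→5 d→13
  5='cc' goto ·  ←P1
  6='dd' goto b→7  ←P4
  7='ddb' goto b→8
  8='ddbb' goto a→9
  9='ddbba' goto b→10
  10='ddbbab' goto ·  ←P2
  11='a' goto c→12
  12='ac' goto ·  ←P3
  13='cd' goto a→14 d→16
  14='cda' goto c→15
  15='cdac' goto ·  ←P5
  16='cdd' goto d→17
  17='cddd' goto b→18
  18='cdddb' goto ·  ←P6
  19='ca' goto ·  ←P7

BFS fail/out derivation:
  fail(1) 'd': from fail(0)=0 chase 'd': 0 ⇒ 0;  out=∅∪out(0)=∅
  fail(4) 'c': from fail(0)=0 chase 'c': 0 ⇒ 0;  out=∅∪out(0)=∅
  fail(11) 'a': from fail(0)=0 chase 'a': 0 ⇒ 0;  out=∅∪out(0)=∅
  fail(2) 'dc': from fail(1)=0 chase 'c': 0 ⇒ 4;  out=∅∪out(4)=∅
  fail(5) 'cc': from fail(4)=0 chase 'c': 0 ⇒ 4;  out={1}∪out(4)={1}
  fail(6) 'dd': from fail(1)=0 chase 'd': 0 ⇒ 1;  out={4}∪out(1)={4}
  fail(12) 'ac': from fail(11)=0 chase 'c': 0 ⇒ 4;  out={3}∪out(4)={3}
  fail(13) 'cd': from fail(4)=0 chase 'd': 0 ⇒ 1;  out=∅∪out(1)=∅
  fail(19) 'ca': from fail(4)=0 chase 'a': 0 ⇒ 11;  out={7}∪out(11)={7}
  fail(3) 'dca': from fail(2)=4 chase 'a': 4 ⇒ 19;  out={0}∪out(19)={0,7}
  fail(7) 'ddb': from fail(6)=1 chase 'b': 1→0 ⇒ 0;  out=∅∪out(0)=∅
  fail(14) 'cda': from fail(13)=1 chase 'a': 1→0 ⇒ 11;  out=∅∪out(11)=∅
  fail(16) 'cdd': from fail(13)=1 chase 'd': 1 ⇒ 6;  out=∅∪out(6)={4}
  fail(8) 'ddbb': from fail(7)=0 chase 'b': 0 ⇒ 0;  out=∅∪out(0)=∅
  fail(15) 'cdac': from fail(14)=11 chase 'c': 11 ⇒ 12;  out={5}∪out(12)={3,5}
  fail(17) 'cddd': from fail(16)=6 chase 'd': 6→1 ⇒ 6;  out=∅∪out(6)={4}
  fail(9) 'ddbba': from fail(8)=0 chase 'a': 0 ⇒ 11;  out=∅∪out(11)=∅
  fail(18) 'cdddb': from fail(17)=6 chase 'b': 6 ⇒ 7;  out={6}∪out(7)={6}
  fail(10) 'ddbbab': from fail(9)=11 chase 'b': 11→0 ⇒ 0;  out={2}∪out(0)={2}

Scan:
i=0 'a': node 0→11
i=1 'b': node 11→0 (via fail)
i=2 'd': node 0→1
i=3 'c': node 1→2
i=4 'a': node 2→3  emit P0@[2:4],P7@[3:4]
i=5 'd': node 3→1 (via fail)
i=6 'b': node 1→0 (via fail)
i=7 'b': node 0→0
i=8 'c': node 0→4
i=9 'd': node 4→13
i=10 'd': node 13→16  emit P4@[9:10]
i=11 'd': node 16→17  emit P4@[10:11]
i=12 'b': node 17→18  emit P6@[8:12]
i=13 'c': node 18→4 (via fail)
i=14 'd': node 4→13
i=15 'a': node 13→14
i=16 'c': node 14→15  emit P3@[15:16],P5@[13:16]
i=17 'd': node 15→13 (via fail)
i=18 'c': node 13→2 (via fail)
i=19 'd': node 2→13 (via fail)
i=20 'a': node 13→14
i=21 'a': node 14→11 (via fail)
i=22 'c': node 11→12  emit P3@[21:22]
i=23 'c': node 12→5 (via fail)  emit P1@[22:23]
i=24 'c': node 5→5 (via fail)  emit P1@[23:24]
i=25 'a': node 5→19 (via fail)  emit P7@[24:25]
i=26 'c': node 19→12 (via fail)  emit P3@[25:26]
i=27 'b': node 12→0 (via fail)
i=28 'c': node 0→4
i=29 'a': node 4→19  emit P7@[28:29]
i=30 'b': node 19→0 (via fail)
i=31 'a': node 0→11
i=32 'b': node 11→0 (via fail)
i=33 'd': node 0→1
i=34 'd': node 1→6  emit P4@[33:34]
i=35 'b': node 6→7
i=36 'd': node 7→1 (via fail)
i=37 'c': node 1→2
i=38 'a': node 2→3  emit P0@[36:38],P7@[37:38]
i=39 'd': node 3→1 (via fail)

All matches (sorted): [[4,0],[4,7],[10,4],[11,4],[12,6],[16,3],[16,5],[22,3],[23,1],[24,1],[25,7],[26,3],[29,7],[34,4],[38,0],[38,7]]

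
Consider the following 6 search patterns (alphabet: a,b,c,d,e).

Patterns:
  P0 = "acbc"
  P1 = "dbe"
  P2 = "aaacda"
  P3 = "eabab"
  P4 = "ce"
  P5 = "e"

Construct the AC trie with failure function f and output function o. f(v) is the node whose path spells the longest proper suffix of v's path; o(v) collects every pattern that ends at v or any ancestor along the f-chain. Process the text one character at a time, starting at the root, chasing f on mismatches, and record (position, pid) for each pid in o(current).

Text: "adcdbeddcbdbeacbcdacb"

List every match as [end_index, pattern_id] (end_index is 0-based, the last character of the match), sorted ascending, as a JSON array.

Construct AC machine:
Trie nodes:
  n0 'ε': a→1 c→18 d→5 e→13
  n1 'a': a→8 c→2
  n2 'ac': b→3
  n3 'acb': c→4
  n4 'acbc': ·  [P0 ends]
  n5 'd': b→6
  n6 'db': e→7
  n7 'dbe': ·  [P1 ends]
  n8 'aa': a→9
  n9 'aaa': c→10
  n10 'aaac': d→11
  n11 'aaacd': a→12
  n12 'aaacda': ·  [P2 ends]
  n13 'e': a→14  [P5 ends]
  n14 'ea': b→15
  n15 'eab': a→16
  n16 'eaba': b→17
  n17 'eabab': ·  [P3 ends]
  n18 'c': e→19
  n19 'ce': ·  [P4 ends]

BFS fail/out derivation:
  n1('a'): parent n0 fail=0; on 'a' 0 → fail=0;  out ∅∪∅=∅
  n5('d'): parent n0 fail=0; on 'd' 0 → fail=0;  out ∅∪∅=∅
  n13('e'): parent n0 fail=0; on 'e' 0 → fail=0;  out {5}∪∅={5}
  n18('c'): parent n0 fail=0; on 'c' 0 → fail=0;  out ∅∪∅=∅
  n2('ac'): parent n1 fail=0; on 'c' 0 → fail=18;  out ∅∪∅=∅
  n6('db'): parent n5 fail=0; on 'b' 0 → fail=0;  out ∅∪∅=∅
  n8('aa'): parent n1 fail=0; on 'a' 0 → fail=1;  out ∅∪∅=∅
  n14('ea'): parent n13 fail=0; on 'a' 0 → fail=1;  out ∅∪∅=∅
  n19('ce'): parent n18 fail=0; on 'e' 0 → fail=13;  out {4}∪{5}={4,5}
  n3('acb'): parent n2 fail=18; on 'b' 18→0 → fail=0;  out ∅∪∅=∅
  n7('dbe'): parent n6 fail=0; on 'e' 0 → fail=13;  out {1}∪{5}={1,5}
  n9('aaa'): parent n8 fail=1; on 'a' 1 → fail=8;  out ∅∪∅=∅
  n15('eab'): parent n14 fail=1; on 'b' 1→0 → fail=0;  out ∅∪∅=∅
  n4('acbc'): parent n3 fail=0; on 'c' 0 → fail=18;  out {0}∪∅={0}
  n10('aaac'): parent n9 fail=8; on 'c' 8→1 → fail=2;  out ∅∪∅=∅
  n16('eaba'): parent n15 fail=0; on 'a' 0 → fail=1;  out ∅∪∅=∅
  n11('aaacd'): parent n10 fail=2; on 'd' 2→18→0 → fail=5;  out ∅∪∅=∅
  n17('eabab'): parent n16 fail=1; on 'b' 1→0 → fail=0;  out {3}∪∅={3}
  n12('aaacda'): parent n11 fail=5; on 'a' 5→0 → fail=1;  out {2}∪∅={2}

Text stream:
[0] read 'a'  n0⇒n1
[1] read 'd'  n1⇒n5 (via fail)
[2] read 'c'  n5⇒n18 (via fail)
[3] read 'd'  n18⇒n5 (via fail)
[4] read 'b'  n5⇒n6
[5] read 'e'  n6⇒n7  → match P1@[3:5],P5@[5:5]
[6] read 'd'  n7⇒n5 (via fail)
[7] read 'd'  n5⇒n5 (via fail)
[8] read 'c'  n5⇒n18 (via fail)
[9] read 'b'  n18⇒n0 (via fail)
[10] read 'd'  n0⇒n5
[11] read 'b'  n5⇒n6
[12] read 'e'  n6⇒n7  → match P1@[10:12],P5@[12:12]
[13] read 'a'  n7⇒n14 (via fail)
[14] read 'c'  n14⇒n2 (via fail)
[15] read 'b'  n2⇒n3
[16] read 'c'  n3⇒n4  → match P0@[13:16]
[17] read 'd'  n4⇒n5 (via fail)
[18] read 'a'  n5⇒n1 (via fail)
[19] read 'c'  n1⇒n2
[20] read 'b'  n2⇒n3

Result: [[5,1],[5,5],[12,1],[12,5],[16,0]]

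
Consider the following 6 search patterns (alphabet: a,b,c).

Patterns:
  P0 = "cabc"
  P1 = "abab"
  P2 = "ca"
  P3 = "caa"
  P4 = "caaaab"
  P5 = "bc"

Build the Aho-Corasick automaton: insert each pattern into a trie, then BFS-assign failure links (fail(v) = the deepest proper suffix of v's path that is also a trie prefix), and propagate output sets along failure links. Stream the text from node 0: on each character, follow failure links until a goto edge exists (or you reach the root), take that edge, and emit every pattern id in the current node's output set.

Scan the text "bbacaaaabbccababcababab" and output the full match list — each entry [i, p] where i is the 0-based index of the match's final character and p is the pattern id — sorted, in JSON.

Build:
Trie nodes:
  0='ε' goto a→5 b→13 c→1
  1='c' goto a→2
  2='ca' goto a→9 b→3  [P2 ends]
  3='cab' goto c→4
  4='cabc' goto ·  [P0 ends]
  5='a' goto b→6
  6='ab' goto a→7
  7='aba' goto b→8
  8='abab' goto ·  [P1 ends]
  9='caa' goto a→10  [P3 ends]
  10='caaa' goto a→11
  11='caaaa' goto b→12
  12='caaaab' goto ·  [P4 ends]
  13='b' goto c→14
  14='bc' goto ·  [P5 ends]

BFS fail/out derivation:
  n1('c'): parent n0 fail=0; on 'c' 0 → fail=0;  out ∅∪∅=∅
  n5('a'): parent n0 fail=0; on 'a' 0 → fail=0;  out ∅∪∅=∅
  n13('b'): parent n0 fail=0; on 'b' 0 → fail=0;  out ∅∪∅=∅
  n2('ca'): parent n1 fail=0; on 'a' 0 → fail=5;  out {2}∪∅={2}
  n6('ab'): parent n5 fail=0; on 'b' 0 → fail=13;  out ∅∪∅=∅
  n14('bc'): parent n13 fail=0; on 'c' 0 → fail=1;  out {5}∪∅={5}
  n3('cab'): parent n2 fail=5; on 'b' 5 → fail=6;  out ∅∪∅=∅
  n7('aba'): parent n6 fail=13; on 'a' 13→0 → fail=5;  out ∅∪∅=∅
  n9('caa'): parent n2 fail=5; on 'a' 5→0 → fail=5;  out {3}∪∅={3}
  n4('cabc'): parent n3 fail=6; on 'c' 6→13 → fail=14;  out {0}∪{5}={0,5}
  n8('abab'): parent n7 fail=5; on 'b' 5 → fail=6;  out {1}∪∅={1}
  n10('caaa'): parent n9 fail=5; on 'a' 5→0 → fail=5;  out ∅∪∅=∅
  n11('caaaa'): parent n10 fail=5; on 'a' 5→0 → fail=5;  out ∅∪∅=∅
  n12('caaaab'): parent n11 fail=5; on 'b' 5 → fail=6;  out {4}∪∅={4}

Text stream:
i=0 'b': node 0→13
i=1 'b': node 13→13 ·f
i=2 'a': node 13→5 ·f
i=3 'c': node 5→1 ·f
i=4 'a': node 1→2  ** P2@[3:4]
i=5 'a': node 2→9  ** P3@[3:5]
i=6 'a': node 9→10
i=7 'a': node 10→11
i=8 'b': node 11→12  ** P4@[3:8]
i=9 'b': node 12→13 ·f
i=10 'c': node 13→14  ** P5@[9:10]
i=11 'c': node 14→1 ·f
i=12 'a': node 1→2  ** P2@[11:12]
i=13 'b': node 2→3
i=14 'a': node 3→7 ·f
i=15 'b': node 7→8  ** P1@[12:15]
i=16 'c': node 8→14 ·f  ** P5@[15:16]
i=17 'a': node 14→2 ·f  ** P2@[16:17]
i=18 'b': node 2→3
i=19 'a': node 3→7 ·f
i=20 'b': node 7→8  ** P1@[17:20]
i=21 'a': node 8→7 ·f
i=22 'b': node 7→8  ** P1@[19:22]

All matches (sorted): [[4,2],[5,3],[8,4],[10,5],[12,2],[15,1],[16,5],[17,2],[20,1],[22,1]]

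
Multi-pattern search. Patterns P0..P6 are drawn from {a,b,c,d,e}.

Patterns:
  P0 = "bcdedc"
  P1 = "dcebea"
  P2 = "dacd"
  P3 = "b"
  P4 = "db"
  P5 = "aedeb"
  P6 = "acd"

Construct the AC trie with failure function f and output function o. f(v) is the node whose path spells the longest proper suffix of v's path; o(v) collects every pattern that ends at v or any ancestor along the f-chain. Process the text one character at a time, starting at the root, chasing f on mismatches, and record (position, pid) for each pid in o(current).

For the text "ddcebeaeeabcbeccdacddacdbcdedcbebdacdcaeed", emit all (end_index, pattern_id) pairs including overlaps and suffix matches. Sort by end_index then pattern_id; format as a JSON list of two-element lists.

Construct AC machine:
Trie (insert patterns):
  n0 'ε': a→17 b→1 d→7
  n1 'b': c→2  ←P3
  n2 'bc': d→3
  n3 'bcd': e→4
  n4 'bcde': d→5
  n5 'bcded': c→6
  n6 'bcdedc': ·  ←P0
  n7 'd': a→13 b→16 c→8
  n8 'dc': e→9
  n9 'dce': b→10
  n10 'dceb': e→11
  n11 'dcebe': a→12
  n12 'dcebea': ·  ←P1
  n13 'da': c→14
  n14 'dac': d→15
  n15 'dacd': ·  ←P2
  n16 'db': ·  ←P4
  n17 'a': c→22 e→18
  n18 'ae': d→19
  n19 'aed': e→20
  n20 'aede': b→21
  n21 'aedeb': ·  ←P5
  n22 'ac': d→23
  n23 'acd': ·  ←P6

BFS fail/out derivation:
  n1('b'): parent n0 fail=0; on 'b' 0 → fail=0;  out {3}∪∅={3}
  n7('d'): parent n0 fail=0; on 'd' 0 → fail=0;  out ∅∪∅=∅
  n17('a'): parent n0 fail=0; on 'a' 0 → fail=0;  out ∅∪∅=∅
  n2('bc'): parent n1 fail=0; on 'c' 0 → fail=0;  out ∅∪∅=∅
  n8('dc'): parent n7 fail=0; on 'c' 0 → fail=0;  out ∅∪∅=∅
  n13('da'): parent n7 fail=0; on 'a' 0 → fail=17;  out ∅∪∅=∅
  n16('db'): parent n7 fail=0; on 'b' 0 → fail=1;  out {4}∪{3}={3,4}
  n18('ae'): parent n17 fail=0; on 'e' 0 → fail=0;  out ∅∪∅=∅
  n22('ac'): parent n17 fail=0; on 'c' 0 → fail=0;  out ∅∪∅=∅
  n3('bcd'): parent n2 fail=0; on 'd' 0 → fail=7;  out ∅∪∅=∅
  n9('dce'): parent n8 fail=0; on 'e' 0 → fail=0;  out ∅∪∅=∅
  n14('dac'): parent n13 fail=17; on 'c' 17 → fail=22;  out ∅∪∅=∅
  n19('aed'): parent n18 fail=0; on 'd' 0 → fail=7;  out ∅∪∅=∅
  n23('acd'): parent n22 fail=0; on 'd' 0 → fail=7;  out {6}∪∅={6}
  n4('bcde'): parent n3 fail=7; on 'e' 7→0 → fail=0;  out ∅∪∅=∅
  n10('dceb'): parent n9 fail=0; on 'b' 0 → fail=1;  out ∅∪{3}={3}
  n15('dacd'): parent n14 fail=22; on 'd' 22 → fail=23;  out {2}∪{6}={2,6}
  n20('aede'): parent n19 fail=7; on 'e' 7→0 → fail=0;  out ∅∪∅=∅
  n5('bcded'): parent n4 fail=0; on 'd' 0 → fail=7;  out ∅∪∅=∅
  n11('dcebe'): parent n10 fail=1; on 'e' 1→0 → fail=0;  out ∅∪∅=∅
  n21('aedeb'): parent n20 fail=0; on 'b' 0 → fail=1;  out {5}∪{3}={3,5}
  n6('bcdedc'): parent n5 fail=7; on 'c' 7 → fail=8;  out {0}∪∅={0}
  n12('dcebea'): parent n11 fail=0; on 'a' 0 → fail=17;  out {1}∪∅={1}

Run:
i=0 'd': node 0→7
i=1 'd': node 7→7 ·f
i=2 'c': node 7→8
i=3 'e': node 8→9
i=4 'b': node 9→10  ** P3@[4:4]
i=5 'e': node 10→11
i=6 'a': node 11→12  ** P1@[1:6]
i=7 'e': node 12→18 ·f
i=8 'e': node 18→0 ·f
i=9 'a': node 0→17
i=10 'b': node 17→1 ·f  ** P3@[10:10]
i=11 'c': node 1→2
i=12 'b': node 2→1 ·f  ** P3@[12:12]
i=13 'e': node 1→0 ·f
i=14 'c': node 0→0
i=15 'c': node 0→0
i=16 'd': node 0→7
i=17 'a': node 7→13
i=18 'c': node 13→14
i=19 'd': node 14→15  ** P2@[16:19],P6@[17:19]
i=20 'd': node 15→7 ·f
i=21 'a': node 7→13
i=22 'c': node 13→14
i=23 'd': node 14→15  ** P2@[20:23],P6@[21:23]
i=24 'b': node 15→16 ·f  ** P3@[24:24],P4@[23:24]
i=25 'c': node 16→2 ·f
i=26 'd': node 2→3
i=27 'e': node 3→4
i=28 'd': node 4→5
i=29 'c': node 5→6  ** P0@[24:29]
i=30 'b': node 6→1 ·f  ** P3@[30:30]
i=31 'e': node 1→0 ·f
i=32 'b': node 0→1  ** P3@[32:32]
i=33 'd': node 1→7 ·f
i=34 'a': node 7→13
i=35 'c': node 13→14
i=36 'd': node 14→15  ** P2@[33:36],P6@[34:36]
i=37 'c': node 15→8 ·f
i=38 'a': node 8→17 ·f
i=39 'e': node 17→18
i=40 'e': node 18→0 ·f
i=41 'd': node 0→7

Matches: [[4,3],[6,1],[10,3],[12,3],[19,2],[19,6],[23,2],[23,6],[24,3],[24,4],[29,0],[30,3],[32,3],[36,2],[36,6]]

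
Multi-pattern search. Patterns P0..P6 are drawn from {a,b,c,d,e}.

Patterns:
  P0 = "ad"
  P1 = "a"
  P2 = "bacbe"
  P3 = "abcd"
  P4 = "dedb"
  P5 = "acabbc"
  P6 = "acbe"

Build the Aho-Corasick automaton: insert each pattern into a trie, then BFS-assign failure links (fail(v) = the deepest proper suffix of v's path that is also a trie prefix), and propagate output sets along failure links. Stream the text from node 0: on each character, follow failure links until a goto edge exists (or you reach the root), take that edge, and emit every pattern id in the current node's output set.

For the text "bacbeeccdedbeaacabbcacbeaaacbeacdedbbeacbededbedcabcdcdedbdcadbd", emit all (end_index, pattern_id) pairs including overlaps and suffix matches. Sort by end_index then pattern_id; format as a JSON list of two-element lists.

Build automaton:
Trie nodes:
  0='ε' goto a→1 b→3 d→11
  1='a' goto b→8 c→15 d→2  ←P1
  2='ad' goto ·  ←P0
  3='b' goto a→4
  4='ba' goto c→5
  5='bac' goto b→6
  6='bacb' goto e→7
  7='bacbe' goto ·  ←P2
  8='ab' goto c→9
  9='abc' goto d→10
  10='abcd' goto ·  ←P3
  11='d' goto e→12
  12='de' goto d→13
  13='ded' goto b→14
  14='dedb' goto ·  ←P4
  15='ac' goto a→16 b→20
  16='aca' goto b→17
  17='acab' goto b→18
  18='acabb' goto c→19
  19='acabbc' goto ·  ←P5
  20='acb' goto e→21
  21='acbe' goto ·  ←P6

BFS fail/out derivation:
  n1('a'): parent n0 fail=0; on 'a' 0 → fail=0;  out {1}∪∅={1}
  n3('b'): parent n0 fail=0; on 'b' 0 → fail=0;  out ∅∪∅=∅
  n11('d'): parent n0 fail=0; on 'd' 0 → fail=0;  out ∅∪∅=∅
  n2('ad'): parent n1 fail=0; on 'd' 0 → fail=11;  out {0}∪∅={0}
  n4('ba'): parent n3 fail=0; on 'a' 0 → fail=1;  out ∅∪{1}={1}
  n8('ab'): parent n1 fail=0; on 'b' 0 → fail=3;  out ∅∪∅=∅
  n12('de'): parent n11 fail=0; on 'e' 0 → fail=0;  out ∅∪∅=∅
  n15('ac'): parent n1 fail=0; on 'c' 0 → fail=0;  out ∅∪∅=∅
  n5('bac'): parent n4 fail=1; on 'c' 1 → fail=15;  out ∅∪∅=∅
  n9('abc'): parent n8 fail=3; on 'c' 3→0 → fail=0;  out ∅∪∅=∅
  n13('ded'): parent n12 fail=0; on 'd' 0 → fail=11;  out ∅∪∅=∅
  n16('aca'): parent n15 fail=0; on 'a' 0 → fail=1;  out ∅∪{1}={1}
  n20('acb'): parent n15 fail=0; on 'b' 0 → fail=3;  out ∅∪∅=∅
  n6('bacb'): parent n5 fail=15; on 'b' 15 → fail=20;  out ∅∪∅=∅
  n10('abcd'): parent n9 fail=0; on 'd' 0 → fail=11;  out {3}∪∅={3}
  n14('dedb'): parent n13 fail=11; on 'b' 11→0 → fail=3;  out {4}∪∅={4}
  n17('acab'): parent n16 fail=1; on 'b' 1 → fail=8;  out ∅∪∅=∅
  n21('acbe'): parent n20 fail=3; on 'e' 3→0 → fail=0;  out {6}∪∅={6}
  n7('bacbe'): parent n6 fail=20; on 'e' 20 → fail=21;  out {2}∪{6}={2,6}
  n18('acabb'): parent n17 fail=8; on 'b' 8→3→0 → fail=3;  out ∅∪∅=∅
  n19('acabbc'): parent n18 fail=3; on 'c' 3→0 → fail=0;  out {5}∪∅={5}

Run:
pos 0 'b': at 3
pos 1 'a': at 4  ** P1@[1:1]
pos 2 'c': at 5
pos 3 'b': at 6
pos 4 'e': at 7  ** P2@[0:4],P6@[1:4]
pos 5 'e': at 0 ·f
pos 6 'c': at 0
pos 7 'c': at 0
pos 8 'd': at 11
pos 9 'e': at 12
pos 10 'd': at 13
pos 11 'b': at 14  ** P4@[8:11]
pos 12 'e': at 0 ·f
pos 13 'a': at 1  ** P1@[13:13]
pos 14 'a': at 1 ·f  ** P1@[14:14]
pos 15 'c': at 15
pos 16 'a': at 16  ** P1@[16:16]
pos 17 'b': at 17
pos 18 'b': at 18
pos 19 'c': at 19  ** P5@[14:19]
pos 20 'a': at 1 ·f  ** P1@[20:20]
pos 21 'c': at 15
pos 22 'b': at 20
pos 23 'e': at 21  ** P6@[20:23]
pos 24 'a': at 1 ·f  ** P1@[24:24]
pos 25 'a': at 1 ·f  ** P1@[25:25]
pos 26 'a': at 1 ·f  ** P1@[26:26]
pos 27 'c': at 15
pos 28 'b': at 20
pos 29 'e': at 21  ** P6@[26:29]
pos 30 'a': at 1 ·f  ** P1@[30:30]
pos 31 'c': at 15
pos 32 'd': at 11 ·f
pos 33 'e': at 12
pos 34 'd': at 13
pos 35 'b': at 14  ** P4@[32:35]
pos 36 'b': at 3 ·f
pos 37 'e': at 0 ·f
pos 38 'a': at 1  ** P1@[38:38]
pos 39 'c': at 15
pos 40 'b': at 20
pos 41 'e': at 21  ** P6@[38:41]
pos 42 'd': at 11 ·f
pos 43 'e': at 12
pos 44 'd': at 13
pos 45 'b': at 14  ** P4@[42:45]
pos 46 'e': at 0 ·f
pos 47 'd': at 11
pos 48 'c': at 0 ·f
pos 49 'a': at 1  ** P1@[49:49]
pos 50 'b': at 8
pos 51 'c': at 9
pos 52 'd': at 10  ** P3@[49:52]
pos 53 'c': at 0 ·f
pos 54 'd': at 11
pos 55 'e': at 12
pos 56 'd': at 13
pos 57 'b': at 14  ** P4@[54:57]
pos 58 'd': at 11 ·f
pos 59 'c': at 0 ·f
pos 60 'a': at 1  ** P1@[60:60]
pos 61 'd': at 2  ** P0@[60:61]
pos 62 'b': at 3 ·f
pos 63 'd': at 11 ·f

Matches: [[1,1],[4,2],[4,6],[11,4],[13,1],[14,1],[16,1],[19,5],[20,1],[23,6],[24,1],[25,1],[26,1],[29,6],[30,1],[35,4],[38,1],[41,6],[45,4],[49,1],[52,3],[57,4],[60,1],[61,0]]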